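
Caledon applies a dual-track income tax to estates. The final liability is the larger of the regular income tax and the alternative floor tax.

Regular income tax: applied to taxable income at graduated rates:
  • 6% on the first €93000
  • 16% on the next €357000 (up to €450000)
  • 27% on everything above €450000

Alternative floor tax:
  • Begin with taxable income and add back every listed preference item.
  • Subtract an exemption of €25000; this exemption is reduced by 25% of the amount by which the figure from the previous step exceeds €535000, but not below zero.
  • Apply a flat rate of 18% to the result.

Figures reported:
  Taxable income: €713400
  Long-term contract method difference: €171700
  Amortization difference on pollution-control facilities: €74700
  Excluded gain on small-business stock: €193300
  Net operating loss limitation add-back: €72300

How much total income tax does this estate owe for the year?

Alternative floor tax:
  Adjusted income: €713400 + €171700 + €74700 + €193300 + €72300 = €1225400
  Exemption: 25% × (€1225400 − €535000) = €172600 ≥ €25000, so the exemption is fully phased out
  Base: €1225400 − €0 = €1225400
  €1225400 × 18% = €220572

Regular income tax:
  €93000 × 6% = €5580
  €357000 × 16% = €57120
  €263400 × 27% = €71118
  → €133818

€220572 > €133818, so the alternative floor tax is the binding amount.

€220572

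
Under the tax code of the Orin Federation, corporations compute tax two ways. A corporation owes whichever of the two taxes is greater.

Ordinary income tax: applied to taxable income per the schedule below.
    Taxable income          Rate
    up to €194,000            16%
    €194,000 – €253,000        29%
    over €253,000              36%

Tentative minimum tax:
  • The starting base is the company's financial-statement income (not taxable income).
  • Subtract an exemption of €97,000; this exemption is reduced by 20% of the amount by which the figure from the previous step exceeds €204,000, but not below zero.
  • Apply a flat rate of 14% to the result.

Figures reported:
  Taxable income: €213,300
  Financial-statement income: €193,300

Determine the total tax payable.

€36,637

Tentative minimum tax:
  Base (financial-statement income): €193,300
  Exemption: €193,300 ≤ €204,000, so full €97,000 applies
  Base: €193,300 − €97,000 = €96,300
  €96,300 × 14% = €13,482

Ordinary income tax:
  €194,000 × 16% = €31,040
  €19,300 × 29% = €5,597
  → €36,637

€36,637 > €13,482, so the ordinary income tax governs.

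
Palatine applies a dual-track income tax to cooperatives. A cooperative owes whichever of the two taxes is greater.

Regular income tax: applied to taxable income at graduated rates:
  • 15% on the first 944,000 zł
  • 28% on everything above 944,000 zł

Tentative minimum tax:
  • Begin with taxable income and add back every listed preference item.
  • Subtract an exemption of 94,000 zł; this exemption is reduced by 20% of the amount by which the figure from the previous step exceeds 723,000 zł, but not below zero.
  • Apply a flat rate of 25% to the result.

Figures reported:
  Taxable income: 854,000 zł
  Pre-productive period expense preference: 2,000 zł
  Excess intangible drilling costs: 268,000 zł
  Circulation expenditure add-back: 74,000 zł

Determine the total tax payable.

299,500 zł

Regular income tax:
  854,000 zł × 15% = 128,100 zł

Tentative minimum tax:
  Adjusted income: 854,000 zł + 2,000 zł + 268,000 zł + 74,000 zł = 1,198,000 zł
  Exemption: 20% × (1,198,000 zł − 723,000 zł) = 95,000 zł ≥ 94,000 zł, so the exemption is fully phased out
  Base: 1,198,000 zł − 0 zł = 1,198,000 zł
  1,198,000 zł × 25% = 299,500 zł

299,500 zł > 128,100 zł, so the tentative minimum tax is the binding amount.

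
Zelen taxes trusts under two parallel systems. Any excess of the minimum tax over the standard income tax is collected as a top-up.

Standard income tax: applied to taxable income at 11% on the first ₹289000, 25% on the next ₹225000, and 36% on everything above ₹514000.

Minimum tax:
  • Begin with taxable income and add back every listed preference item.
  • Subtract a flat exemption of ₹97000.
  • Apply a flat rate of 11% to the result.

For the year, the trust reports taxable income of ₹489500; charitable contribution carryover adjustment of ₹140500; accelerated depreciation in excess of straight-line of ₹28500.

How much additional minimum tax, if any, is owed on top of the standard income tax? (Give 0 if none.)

₹0

Standard income tax:
  ₹289000 × 11% = ₹31790
  ₹200500 × 25% = ₹50125
  → ₹81915

Minimum tax:
  Adjusted income: ₹489500 + ₹140500 + ₹28500 = ₹658500
  Less exemption ₹97000 → base ₹561500
  ₹561500 × 11% = ₹61765

₹61765 ≤ ₹81915, so no add-on is due.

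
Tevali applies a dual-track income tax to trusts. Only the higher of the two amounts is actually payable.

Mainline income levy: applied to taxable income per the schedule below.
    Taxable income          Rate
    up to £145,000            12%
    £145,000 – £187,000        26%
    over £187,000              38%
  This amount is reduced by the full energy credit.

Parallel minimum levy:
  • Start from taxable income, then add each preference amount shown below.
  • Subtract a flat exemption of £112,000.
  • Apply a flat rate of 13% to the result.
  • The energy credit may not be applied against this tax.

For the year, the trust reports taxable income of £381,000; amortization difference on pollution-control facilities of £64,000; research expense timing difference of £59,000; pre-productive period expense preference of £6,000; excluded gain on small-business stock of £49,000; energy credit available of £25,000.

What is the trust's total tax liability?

£77,040

Parallel minimum levy:
  Adjusted income: £381,000 + £64,000 + £59,000 + £6,000 + £49,000 = £559,000
  Less exemption £112,000 → base £447,000
  £447,000 × 13% = £58,110

Mainline income levy:
  £145,000 × 12% = £17,400
  £42,000 × 26% = £10,920
  £194,000 × 38% = £73,720
  → £102,040
  Less energy credit £25,000 → £77,040

£77,040 > £58,110, so the mainline income levy governs.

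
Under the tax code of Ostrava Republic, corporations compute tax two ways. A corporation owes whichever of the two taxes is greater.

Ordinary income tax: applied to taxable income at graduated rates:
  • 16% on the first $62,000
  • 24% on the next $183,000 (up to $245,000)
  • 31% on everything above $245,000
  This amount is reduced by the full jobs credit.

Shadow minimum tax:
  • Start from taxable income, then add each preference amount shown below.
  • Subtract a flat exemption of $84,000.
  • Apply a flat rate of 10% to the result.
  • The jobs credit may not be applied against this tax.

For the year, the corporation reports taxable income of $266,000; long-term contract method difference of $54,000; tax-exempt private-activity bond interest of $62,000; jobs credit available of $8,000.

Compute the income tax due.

Ordinary income tax:
  $62,000 × 16% = $9,920
  $183,000 × 24% = $43,920
  $21,000 × 31% = $6,510
  → $60,350
  Less jobs credit $8,000 → $52,350

Shadow minimum tax:
  Adjusted income: $266,000 + $54,000 + $62,000 = $382,000
  Less exemption $84,000 → base $298,000
  $298,000 × 10% = $29,800

$52,350 > $29,800, so the ordinary income tax governs.

$52,350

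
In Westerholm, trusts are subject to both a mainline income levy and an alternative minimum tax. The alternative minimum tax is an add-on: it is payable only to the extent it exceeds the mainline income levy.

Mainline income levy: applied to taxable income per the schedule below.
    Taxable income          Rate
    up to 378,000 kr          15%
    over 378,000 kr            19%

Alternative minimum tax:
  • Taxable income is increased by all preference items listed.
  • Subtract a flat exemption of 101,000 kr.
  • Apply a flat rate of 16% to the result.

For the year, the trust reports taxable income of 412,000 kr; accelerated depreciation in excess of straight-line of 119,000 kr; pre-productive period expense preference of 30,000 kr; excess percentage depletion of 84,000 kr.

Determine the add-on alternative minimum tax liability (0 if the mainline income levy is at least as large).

Mainline income levy:
  378,000 kr × 15% = 56,700 kr
  34,000 kr × 19% = 6,460 kr
  → 63,160 kr

Alternative minimum tax:
  Adjusted income: 412,000 kr + 119,000 kr + 30,000 kr + 84,000 kr = 645,000 kr
  Less exemption 101,000 kr → base 544,000 kr
  544,000 kr × 16% = 87,040 kr

Excess of alternative minimum tax over mainline income levy: 87,040 kr − 63,160 kr = 23,880 kr.

23,880 kr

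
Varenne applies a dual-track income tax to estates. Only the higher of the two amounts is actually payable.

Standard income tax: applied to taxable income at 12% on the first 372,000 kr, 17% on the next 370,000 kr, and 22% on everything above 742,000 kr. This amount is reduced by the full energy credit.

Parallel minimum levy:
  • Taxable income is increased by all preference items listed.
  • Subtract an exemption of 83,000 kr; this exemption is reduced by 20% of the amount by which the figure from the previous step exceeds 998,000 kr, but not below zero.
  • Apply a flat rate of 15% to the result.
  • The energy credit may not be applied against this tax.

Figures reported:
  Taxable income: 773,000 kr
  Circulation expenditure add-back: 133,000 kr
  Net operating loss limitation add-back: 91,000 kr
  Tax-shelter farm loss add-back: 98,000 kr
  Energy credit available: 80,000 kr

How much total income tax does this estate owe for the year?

154,710 kr

Parallel minimum levy:
  Adjusted income: 773,000 kr + 133,000 kr + 91,000 kr + 98,000 kr = 1,095,000 kr
  Exemption: 83,000 kr − 20% × (1,095,000 kr − 998,000 kr) = 83,000 kr − 19,400 kr = 63,600 kr
  Base: 1,095,000 kr − 63,600 kr = 1,031,400 kr
  1,031,400 kr × 15% = 154,710 kr

Standard income tax:
  372,000 kr × 12% = 44,640 kr
  370,000 kr × 17% = 62,900 kr
  31,000 kr × 22% = 6,820 kr
  → 114,360 kr
  Less energy credit 80,000 kr → 34,360 kr

154,710 kr > 34,360 kr, so the parallel minimum levy is the binding amount.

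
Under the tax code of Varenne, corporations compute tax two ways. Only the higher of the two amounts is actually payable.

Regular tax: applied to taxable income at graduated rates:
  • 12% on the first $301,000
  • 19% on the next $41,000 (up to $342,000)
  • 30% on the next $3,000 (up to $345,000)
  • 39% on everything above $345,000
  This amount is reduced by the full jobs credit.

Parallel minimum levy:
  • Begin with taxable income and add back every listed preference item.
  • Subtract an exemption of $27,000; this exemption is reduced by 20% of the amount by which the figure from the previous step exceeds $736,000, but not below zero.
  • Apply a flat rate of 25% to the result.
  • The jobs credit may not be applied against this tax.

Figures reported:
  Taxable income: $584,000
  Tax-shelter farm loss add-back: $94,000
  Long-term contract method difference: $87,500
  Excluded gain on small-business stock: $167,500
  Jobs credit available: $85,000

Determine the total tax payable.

$233,250

Regular tax:
  $301,000 × 12% = $36,120
  $41,000 × 19% = $7,790
  $3,000 × 30% = $900
  $239,000 × 39% = $93,210
  → $138,020
  Less jobs credit $85,000 → $53,020

Parallel minimum levy:
  Adjusted income: $584,000 + $94,000 + $87,500 + $167,500 = $933,000
  Exemption: 20% × ($933,000 − $736,000) = $39,400 ≥ $27,000, so the exemption is fully phased out
  Base: $933,000 − $0 = $933,000
  $933,000 × 25% = $233,250

$233,250 > $53,020, so the parallel minimum levy is the binding amount.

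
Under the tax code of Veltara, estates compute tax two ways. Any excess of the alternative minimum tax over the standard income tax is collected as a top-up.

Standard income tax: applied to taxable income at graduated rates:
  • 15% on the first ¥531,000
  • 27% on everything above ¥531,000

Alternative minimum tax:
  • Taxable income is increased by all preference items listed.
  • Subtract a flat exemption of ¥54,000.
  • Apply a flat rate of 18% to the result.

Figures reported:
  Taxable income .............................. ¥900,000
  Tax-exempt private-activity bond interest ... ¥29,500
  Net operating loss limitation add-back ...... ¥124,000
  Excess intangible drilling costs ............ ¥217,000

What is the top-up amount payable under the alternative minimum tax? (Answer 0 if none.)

¥39,690

Standard income tax:
  ¥531,000 × 15% = ¥79,650
  ¥369,000 × 27% = ¥99,630
  → ¥179,280

Alternative minimum tax:
  Adjusted income: ¥900,000 + ¥29,500 + ¥124,000 + ¥217,000 = ¥1,270,500
  Less exemption ¥54,000 → base ¥1,216,500
  ¥1,216,500 × 18% = ¥218,970

Excess of alternative minimum tax over standard income tax: ¥218,970 − ¥179,280 = ¥39,690.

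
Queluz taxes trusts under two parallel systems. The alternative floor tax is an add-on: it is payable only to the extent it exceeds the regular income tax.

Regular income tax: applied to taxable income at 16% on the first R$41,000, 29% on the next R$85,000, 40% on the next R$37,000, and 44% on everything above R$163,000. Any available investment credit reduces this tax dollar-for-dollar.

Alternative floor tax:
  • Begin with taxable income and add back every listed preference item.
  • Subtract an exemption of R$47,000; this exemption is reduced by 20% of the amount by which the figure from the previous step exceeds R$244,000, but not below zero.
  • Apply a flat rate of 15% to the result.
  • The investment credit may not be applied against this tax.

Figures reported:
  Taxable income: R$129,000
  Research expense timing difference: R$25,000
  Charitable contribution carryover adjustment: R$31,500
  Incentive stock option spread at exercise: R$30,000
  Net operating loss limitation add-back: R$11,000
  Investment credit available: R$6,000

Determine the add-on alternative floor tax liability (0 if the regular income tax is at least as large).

Regular income tax:
  R$41,000 × 16% = R$6,560
  R$85,000 × 29% = R$24,650
  R$3,000 × 40% = R$1,200
  → R$32,410
  Less investment credit R$6,000 → R$26,410

Alternative floor tax:
  Adjusted income: R$129,000 + R$25,000 + R$31,500 + R$30,000 + R$11,000 = R$226,500
  Exemption: R$226,500 ≤ R$244,000, so full R$47,000 applies
  Base: R$226,500 − R$47,000 = R$179,500
  R$179,500 × 15% = R$26,925

Excess of alternative floor tax over regular income tax: R$26,925 − R$26,410 = R$515.

R$515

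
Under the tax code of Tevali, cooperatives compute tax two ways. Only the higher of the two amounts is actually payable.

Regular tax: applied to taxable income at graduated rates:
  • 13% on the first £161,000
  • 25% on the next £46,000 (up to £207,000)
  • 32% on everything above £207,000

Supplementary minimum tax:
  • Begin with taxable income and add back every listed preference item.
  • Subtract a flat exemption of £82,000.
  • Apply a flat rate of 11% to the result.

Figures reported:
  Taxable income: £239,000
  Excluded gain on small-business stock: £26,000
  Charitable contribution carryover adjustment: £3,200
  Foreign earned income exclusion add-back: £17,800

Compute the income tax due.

£42,670

Supplementary minimum tax:
  Adjusted income: £239,000 + £26,000 + £3,200 + £17,800 = £286,000
  Less exemption £82,000 → base £204,000
  £204,000 × 11% = £22,440

Regular tax:
  £161,000 × 13% = £20,930
  £46,000 × 25% = £11,500
  £32,000 × 32% = £10,240
  → £42,670

£42,670 > £22,440, so the regular tax governs.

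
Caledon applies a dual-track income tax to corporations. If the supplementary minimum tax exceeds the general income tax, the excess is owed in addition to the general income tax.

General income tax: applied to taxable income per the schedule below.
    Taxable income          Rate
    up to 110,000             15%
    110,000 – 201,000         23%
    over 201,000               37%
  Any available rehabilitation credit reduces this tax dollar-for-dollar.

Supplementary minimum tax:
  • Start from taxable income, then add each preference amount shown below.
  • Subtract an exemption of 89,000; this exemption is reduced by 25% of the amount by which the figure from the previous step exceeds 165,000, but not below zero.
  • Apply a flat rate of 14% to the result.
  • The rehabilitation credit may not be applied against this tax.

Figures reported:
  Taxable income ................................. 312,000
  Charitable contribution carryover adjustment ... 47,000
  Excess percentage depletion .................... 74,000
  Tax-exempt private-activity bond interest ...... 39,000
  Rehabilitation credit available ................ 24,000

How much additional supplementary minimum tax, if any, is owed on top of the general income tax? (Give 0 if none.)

Supplementary minimum tax:
  Adjusted income: 312,000 + 47,000 + 74,000 + 39,000 = 472,000
  Exemption: 89,000 − 25% × (472,000 − 165,000) = 89,000 − 76,750 = 12,250
  Base: 472,000 − 12,250 = 459,750
  459,750 × 14% = 64,365

General income tax:
  110,000 × 15% = 16,500
  91,000 × 23% = 20,930
  111,000 × 37% = 41,070
  → 78,500
  Less rehabilitation credit 24,000 → 54,500

Excess of supplementary minimum tax over general income tax: 64,365 − 54,500 = 9,865.

9,865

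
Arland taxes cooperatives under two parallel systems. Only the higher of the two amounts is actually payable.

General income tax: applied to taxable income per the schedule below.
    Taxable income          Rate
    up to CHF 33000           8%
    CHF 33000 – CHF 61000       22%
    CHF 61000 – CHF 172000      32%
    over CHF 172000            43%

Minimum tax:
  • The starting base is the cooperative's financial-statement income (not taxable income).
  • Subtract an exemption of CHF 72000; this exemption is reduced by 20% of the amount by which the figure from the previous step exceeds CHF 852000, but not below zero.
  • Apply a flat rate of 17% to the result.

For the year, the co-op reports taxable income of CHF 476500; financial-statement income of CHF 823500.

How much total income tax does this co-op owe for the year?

Minimum tax:
  Base (financial-statement income): CHF 823500
  Exemption: CHF 823500 ≤ CHF 852000, so full CHF 72000 applies
  Base: CHF 823500 − CHF 72000 = CHF 751500
  CHF 751500 × 17% = CHF 127755

General income tax:
  CHF 33000 × 8% = CHF 2640
  CHF 28000 × 22% = CHF 6160
  CHF 111000 × 32% = CHF 35520
  CHF 304500 × 43% = CHF 130935
  → CHF 175255

CHF 175255 > CHF 127755, so the general income tax governs.

CHF 175255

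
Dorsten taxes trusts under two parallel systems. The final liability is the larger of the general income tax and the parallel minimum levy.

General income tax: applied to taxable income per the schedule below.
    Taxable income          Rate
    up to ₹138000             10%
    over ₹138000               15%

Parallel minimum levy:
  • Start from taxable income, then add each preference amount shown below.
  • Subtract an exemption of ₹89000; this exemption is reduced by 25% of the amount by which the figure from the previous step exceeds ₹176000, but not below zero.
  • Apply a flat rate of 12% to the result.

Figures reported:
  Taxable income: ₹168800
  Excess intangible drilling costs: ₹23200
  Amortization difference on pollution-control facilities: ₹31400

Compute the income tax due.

General income tax:
  ₹138000 × 10% = ₹13800
  ₹30800 × 15% = ₹4620
  → ₹18420

Parallel minimum levy:
  Adjusted income: ₹168800 + ₹23200 + ₹31400 = ₹223400
  Exemption: ₹89000 − 25% × (₹223400 − ₹176000) = ₹89000 − ₹11850 = ₹77150
  Base: ₹223400 − ₹77150 = ₹146250
  ₹146250 × 12% = ₹17550

₹18420 > ₹17550, so the general income tax governs.

₹18420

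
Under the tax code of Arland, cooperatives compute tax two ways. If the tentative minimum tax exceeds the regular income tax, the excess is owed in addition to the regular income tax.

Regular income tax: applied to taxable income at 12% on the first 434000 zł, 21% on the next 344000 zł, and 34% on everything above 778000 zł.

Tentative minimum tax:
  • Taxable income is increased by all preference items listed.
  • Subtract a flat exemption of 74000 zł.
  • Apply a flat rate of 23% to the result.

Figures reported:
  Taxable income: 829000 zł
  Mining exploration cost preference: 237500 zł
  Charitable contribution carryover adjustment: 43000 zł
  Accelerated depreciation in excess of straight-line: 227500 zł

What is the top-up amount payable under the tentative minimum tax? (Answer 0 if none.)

148830 zł

Tentative minimum tax:
  Adjusted income: 829000 zł + 237500 zł + 43000 zł + 227500 zł = 1337000 zł
  Less exemption 74000 zł → base 1263000 zł
  1263000 zł × 23% = 290490 zł

Regular income tax:
  434000 zł × 12% = 52080 zł
  344000 zł × 21% = 72240 zł
  51000 zł × 34% = 17340 zł
  → 141660 zł

Excess of tentative minimum tax over regular income tax: 290490 zł − 141660 zł = 148830 zł.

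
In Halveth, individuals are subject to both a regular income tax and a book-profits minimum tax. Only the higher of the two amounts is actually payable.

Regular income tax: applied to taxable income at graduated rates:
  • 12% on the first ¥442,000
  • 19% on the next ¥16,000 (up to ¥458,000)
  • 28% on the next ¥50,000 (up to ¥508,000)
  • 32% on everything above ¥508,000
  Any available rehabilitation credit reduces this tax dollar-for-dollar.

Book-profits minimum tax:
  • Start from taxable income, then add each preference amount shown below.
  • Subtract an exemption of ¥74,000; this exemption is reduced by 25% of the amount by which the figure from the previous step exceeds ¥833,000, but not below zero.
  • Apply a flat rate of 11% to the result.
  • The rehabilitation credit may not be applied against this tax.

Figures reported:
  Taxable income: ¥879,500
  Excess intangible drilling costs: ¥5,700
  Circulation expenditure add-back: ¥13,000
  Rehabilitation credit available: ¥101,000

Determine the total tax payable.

¥92,455

Regular income tax:
  ¥442,000 × 12% = ¥53,040
  ¥16,000 × 19% = ¥3,040
  ¥50,000 × 28% = ¥14,000
  ¥371,500 × 32% = ¥118,880
  → ¥188,960
  Less rehabilitation credit ¥101,000 → ¥87,960

Book-profits minimum tax:
  Adjusted income: ¥879,500 + ¥5,700 + ¥13,000 = ¥898,200
  Exemption: ¥74,000 − 25% × (¥898,200 − ¥833,000) = ¥74,000 − ¥16,300 = ¥57,700
  Base: ¥898,200 − ¥57,700 = ¥840,500
  ¥840,500 × 11% = ¥92,455

¥92,455 > ¥87,960, so the book-profits minimum tax is the binding amount.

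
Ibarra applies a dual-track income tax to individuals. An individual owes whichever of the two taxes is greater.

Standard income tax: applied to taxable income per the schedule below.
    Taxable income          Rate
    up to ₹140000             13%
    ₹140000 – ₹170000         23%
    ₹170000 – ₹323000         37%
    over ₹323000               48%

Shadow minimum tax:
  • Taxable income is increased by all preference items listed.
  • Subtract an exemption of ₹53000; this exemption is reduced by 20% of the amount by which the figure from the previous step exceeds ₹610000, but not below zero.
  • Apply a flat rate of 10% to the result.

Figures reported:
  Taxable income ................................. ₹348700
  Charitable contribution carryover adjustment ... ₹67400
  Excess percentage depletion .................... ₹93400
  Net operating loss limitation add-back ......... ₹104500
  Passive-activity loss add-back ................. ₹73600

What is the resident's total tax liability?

₹94046

Shadow minimum tax:
  Adjusted income: ₹348700 + ₹67400 + ₹93400 + ₹104500 + ₹73600 = ₹687600
  Exemption: ₹53000 − 20% × (₹687600 − ₹610000) = ₹53000 − ₹15520 = ₹37480
  Base: ₹687600 − ₹37480 = ₹650120
  ₹650120 × 10% = ₹65012

Standard income tax:
  ₹140000 × 13% = ₹18200
  ₹30000 × 23% = ₹6900
  ₹153000 × 37% = ₹56610
  ₹25700 × 48% = ₹12336
  → ₹94046

₹94046 > ₹65012, so the standard income tax governs.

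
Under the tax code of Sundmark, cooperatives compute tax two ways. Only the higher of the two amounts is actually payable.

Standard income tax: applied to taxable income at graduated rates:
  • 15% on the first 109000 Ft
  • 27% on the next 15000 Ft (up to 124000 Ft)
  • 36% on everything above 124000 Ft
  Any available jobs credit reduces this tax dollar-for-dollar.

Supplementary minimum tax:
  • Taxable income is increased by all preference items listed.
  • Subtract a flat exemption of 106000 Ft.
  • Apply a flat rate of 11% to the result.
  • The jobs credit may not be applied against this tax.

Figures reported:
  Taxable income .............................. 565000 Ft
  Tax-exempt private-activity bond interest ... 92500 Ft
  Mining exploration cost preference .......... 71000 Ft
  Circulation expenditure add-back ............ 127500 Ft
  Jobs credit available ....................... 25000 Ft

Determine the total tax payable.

Supplementary minimum tax:
  Adjusted income: 565000 Ft + 92500 Ft + 71000 Ft + 127500 Ft = 856000 Ft
  Less exemption 106000 Ft → base 750000 Ft
  750000 Ft × 11% = 82500 Ft

Standard income tax:
  109000 Ft × 15% = 16350 Ft
  15000 Ft × 27% = 4050 Ft
  441000 Ft × 36% = 158760 Ft
  → 179160 Ft
  Less jobs credit 25000 Ft → 154160 Ft

154160 Ft > 82500 Ft, so the standard income tax governs.

154160 Ft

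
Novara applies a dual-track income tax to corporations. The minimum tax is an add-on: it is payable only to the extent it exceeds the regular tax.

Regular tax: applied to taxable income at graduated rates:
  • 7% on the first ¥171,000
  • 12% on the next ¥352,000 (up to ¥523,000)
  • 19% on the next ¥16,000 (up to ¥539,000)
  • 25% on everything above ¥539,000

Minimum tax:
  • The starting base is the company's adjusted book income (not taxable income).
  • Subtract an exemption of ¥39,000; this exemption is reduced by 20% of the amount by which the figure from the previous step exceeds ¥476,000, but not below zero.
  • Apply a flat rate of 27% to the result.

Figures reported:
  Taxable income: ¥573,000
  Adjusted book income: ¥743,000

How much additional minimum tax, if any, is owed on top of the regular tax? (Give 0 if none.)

¥134,860

Minimum tax:
  Base (adjusted book income): ¥743,000
  Exemption: 20% × (¥743,000 − ¥476,000) = ¥53,400 ≥ ¥39,000, so the exemption is fully phased out
  Base: ¥743,000 − ¥0 = ¥743,000
  ¥743,000 × 27% = ¥200,610

Regular tax:
  ¥171,000 × 7% = ¥11,970
  ¥352,000 × 12% = ¥42,240
  ¥16,000 × 19% = ¥3,040
  ¥34,000 × 25% = ¥8,500
  → ¥65,750

Excess of minimum tax over regular tax: ¥200,610 − ¥65,750 = ¥134,860.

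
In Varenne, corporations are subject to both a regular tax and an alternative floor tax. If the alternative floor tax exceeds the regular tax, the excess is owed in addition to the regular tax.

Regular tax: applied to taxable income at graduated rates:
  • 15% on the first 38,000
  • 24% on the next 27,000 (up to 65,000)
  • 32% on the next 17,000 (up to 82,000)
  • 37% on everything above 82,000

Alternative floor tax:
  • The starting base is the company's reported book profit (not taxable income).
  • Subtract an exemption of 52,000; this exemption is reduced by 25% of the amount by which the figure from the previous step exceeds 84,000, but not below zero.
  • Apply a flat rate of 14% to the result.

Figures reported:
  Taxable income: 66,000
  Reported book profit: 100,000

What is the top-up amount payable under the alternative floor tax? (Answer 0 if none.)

0

Regular tax:
  38,000 × 15% = 5,700
  27,000 × 24% = 6,480
  1,000 × 32% = 320
  → 12,500

Alternative floor tax:
  Base (reported book profit): 100,000
  Exemption: 52,000 − 25% × (100,000 − 84,000) = 52,000 − 4,000 = 48,000
  Base: 100,000 − 48,000 = 52,000
  52,000 × 14% = 7,280

7,280 ≤ 12,500, so no add-on is due.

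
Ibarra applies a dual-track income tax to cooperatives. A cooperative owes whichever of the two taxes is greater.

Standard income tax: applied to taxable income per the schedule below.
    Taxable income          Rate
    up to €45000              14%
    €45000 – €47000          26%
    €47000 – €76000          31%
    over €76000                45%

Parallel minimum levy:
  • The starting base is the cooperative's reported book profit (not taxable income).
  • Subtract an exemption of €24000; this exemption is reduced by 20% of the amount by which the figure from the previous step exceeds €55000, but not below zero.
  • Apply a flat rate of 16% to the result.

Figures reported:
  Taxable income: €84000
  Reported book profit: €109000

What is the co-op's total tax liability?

Standard income tax:
  €45000 × 14% = €6300
  €2000 × 26% = €520
  €29000 × 31% = €8990
  €8000 × 45% = €3600
  → €19410

Parallel minimum levy:
  Base (reported book profit): €109000
  Exemption: €24000 − 20% × (€109000 − €55000) = €24000 − €10800 = €13200
  Base: €109000 − €13200 = €95800
  €95800 × 16% = €15328

€19410 > €15328, so the standard income tax governs.

€19410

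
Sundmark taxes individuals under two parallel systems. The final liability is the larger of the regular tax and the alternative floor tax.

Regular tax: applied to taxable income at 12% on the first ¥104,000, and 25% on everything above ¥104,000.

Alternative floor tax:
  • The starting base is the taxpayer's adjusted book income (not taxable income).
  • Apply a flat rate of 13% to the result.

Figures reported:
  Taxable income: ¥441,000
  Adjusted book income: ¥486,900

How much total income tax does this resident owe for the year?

Alternative floor tax:
  Base (adjusted book income): ¥486,900
  ¥486,900 × 13% = ¥63,297

Regular tax:
  ¥104,000 × 12% = ¥12,480
  ¥337,000 × 25% = ¥84,250
  → ¥96,730

¥96,730 > ¥63,297, so the regular tax governs.

¥96,730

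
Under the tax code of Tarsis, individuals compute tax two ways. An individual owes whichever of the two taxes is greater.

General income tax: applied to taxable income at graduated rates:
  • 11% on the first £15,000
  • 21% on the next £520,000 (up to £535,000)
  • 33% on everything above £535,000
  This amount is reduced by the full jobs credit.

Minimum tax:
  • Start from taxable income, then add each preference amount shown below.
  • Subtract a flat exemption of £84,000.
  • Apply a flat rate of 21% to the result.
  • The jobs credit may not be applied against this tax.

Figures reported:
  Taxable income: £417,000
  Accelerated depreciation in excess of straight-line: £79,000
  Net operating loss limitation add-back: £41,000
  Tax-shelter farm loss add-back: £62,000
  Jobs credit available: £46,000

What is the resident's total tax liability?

£108,150

General income tax:
  £15,000 × 11% = £1,650
  £402,000 × 21% = £84,420
  → £86,070
  Less jobs credit £46,000 → £40,070

Minimum tax:
  Adjusted income: £417,000 + £79,000 + £41,000 + £62,000 = £599,000
  Less exemption £84,000 → base £515,000
  £515,000 × 21% = £108,150

£108,150 > £40,070, so the minimum tax is the binding amount.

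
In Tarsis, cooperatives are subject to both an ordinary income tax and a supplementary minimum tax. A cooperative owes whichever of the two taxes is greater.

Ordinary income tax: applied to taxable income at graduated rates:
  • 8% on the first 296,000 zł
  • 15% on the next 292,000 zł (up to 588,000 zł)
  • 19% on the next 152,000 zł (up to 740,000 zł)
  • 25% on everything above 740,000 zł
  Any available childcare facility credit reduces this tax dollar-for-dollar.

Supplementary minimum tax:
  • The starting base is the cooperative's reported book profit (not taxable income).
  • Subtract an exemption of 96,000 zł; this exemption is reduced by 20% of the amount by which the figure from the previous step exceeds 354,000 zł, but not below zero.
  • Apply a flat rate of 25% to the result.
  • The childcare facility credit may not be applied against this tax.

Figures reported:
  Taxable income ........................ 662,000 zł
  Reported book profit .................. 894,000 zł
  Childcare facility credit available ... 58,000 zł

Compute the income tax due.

223,500 zł

Supplementary minimum tax:
  Base (reported book profit): 894,000 zł
  Exemption: 20% × (894,000 zł − 354,000 zł) = 108,000 zł ≥ 96,000 zł, so the exemption is fully phased out
  Base: 894,000 zł − 0 zł = 894,000 zł
  894,000 zł × 25% = 223,500 zł

Ordinary income tax:
  296,000 zł × 8% = 23,680 zł
  292,000 zł × 15% = 43,800 zł
  74,000 zł × 19% = 14,060 zł
  → 81,540 zł
  Less childcare facility credit 58,000 zł → 23,540 zł

223,500 zł > 23,540 zł, so the supplementary minimum tax is the binding amount.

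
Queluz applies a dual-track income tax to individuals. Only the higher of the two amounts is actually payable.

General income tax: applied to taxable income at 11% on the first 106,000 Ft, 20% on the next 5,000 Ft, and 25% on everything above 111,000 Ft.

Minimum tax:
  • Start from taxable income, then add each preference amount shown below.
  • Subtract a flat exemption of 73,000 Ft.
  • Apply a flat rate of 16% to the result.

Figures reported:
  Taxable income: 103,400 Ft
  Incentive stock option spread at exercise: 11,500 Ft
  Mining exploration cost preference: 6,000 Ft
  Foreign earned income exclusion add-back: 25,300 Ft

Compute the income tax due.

11,712 Ft

General income tax:
  103,400 Ft × 11% = 11,374 Ft

Minimum tax:
  Adjusted income: 103,400 Ft + 11,500 Ft + 6,000 Ft + 25,300 Ft = 146,200 Ft
  Less exemption 73,000 Ft → base 73,200 Ft
  73,200 Ft × 16% = 11,712 Ft

11,712 Ft > 11,374 Ft, so the minimum tax is the binding amount.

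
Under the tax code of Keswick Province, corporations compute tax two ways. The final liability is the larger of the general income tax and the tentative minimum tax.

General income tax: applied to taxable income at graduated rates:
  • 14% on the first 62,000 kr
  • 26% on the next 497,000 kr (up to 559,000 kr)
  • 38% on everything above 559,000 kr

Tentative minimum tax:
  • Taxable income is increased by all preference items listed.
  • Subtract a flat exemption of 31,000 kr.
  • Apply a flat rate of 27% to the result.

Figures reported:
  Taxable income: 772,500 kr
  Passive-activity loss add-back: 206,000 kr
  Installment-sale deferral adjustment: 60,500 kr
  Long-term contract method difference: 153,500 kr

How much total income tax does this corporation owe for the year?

Tentative minimum tax:
  Adjusted income: 772,500 kr + 206,000 kr + 60,500 kr + 153,500 kr = 1,192,500 kr
  Less exemption 31,000 kr → base 1,161,500 kr
  1,161,500 kr × 27% = 313,605 kr

General income tax:
  62,000 kr × 14% = 8,680 kr
  497,000 kr × 26% = 129,220 kr
  213,500 kr × 38% = 81,130 kr
  → 219,030 kr

313,605 kr > 219,030 kr, so the tentative minimum tax is the binding amount.

313,605 kr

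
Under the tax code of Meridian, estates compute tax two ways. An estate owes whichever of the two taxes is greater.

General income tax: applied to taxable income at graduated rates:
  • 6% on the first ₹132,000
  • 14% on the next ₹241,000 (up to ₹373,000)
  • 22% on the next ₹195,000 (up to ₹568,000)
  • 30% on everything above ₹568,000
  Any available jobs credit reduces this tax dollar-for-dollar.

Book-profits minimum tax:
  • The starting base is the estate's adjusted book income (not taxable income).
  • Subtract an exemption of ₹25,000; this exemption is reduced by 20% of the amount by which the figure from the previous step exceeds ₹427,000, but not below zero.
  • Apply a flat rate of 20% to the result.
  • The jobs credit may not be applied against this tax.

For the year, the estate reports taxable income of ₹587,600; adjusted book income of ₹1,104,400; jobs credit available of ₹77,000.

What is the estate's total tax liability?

₹220,880

General income tax:
  ₹132,000 × 6% = ₹7,920
  ₹241,000 × 14% = ₹33,740
  ₹195,000 × 22% = ₹42,900
  ₹19,600 × 30% = ₹5,880
  → ₹90,440
  Less jobs credit ₹77,000 → ₹13,440

Book-profits minimum tax:
  Base (adjusted book income): ₹1,104,400
  Exemption: 20% × (₹1,104,400 − ₹427,000) = ₹135,480 ≥ ₹25,000, so the exemption is fully phased out
  Base: ₹1,104,400 − ₹0 = ₹1,104,400
  ₹1,104,400 × 20% = ₹220,880

₹220,880 > ₹13,440, so the book-profits minimum tax is the binding amount.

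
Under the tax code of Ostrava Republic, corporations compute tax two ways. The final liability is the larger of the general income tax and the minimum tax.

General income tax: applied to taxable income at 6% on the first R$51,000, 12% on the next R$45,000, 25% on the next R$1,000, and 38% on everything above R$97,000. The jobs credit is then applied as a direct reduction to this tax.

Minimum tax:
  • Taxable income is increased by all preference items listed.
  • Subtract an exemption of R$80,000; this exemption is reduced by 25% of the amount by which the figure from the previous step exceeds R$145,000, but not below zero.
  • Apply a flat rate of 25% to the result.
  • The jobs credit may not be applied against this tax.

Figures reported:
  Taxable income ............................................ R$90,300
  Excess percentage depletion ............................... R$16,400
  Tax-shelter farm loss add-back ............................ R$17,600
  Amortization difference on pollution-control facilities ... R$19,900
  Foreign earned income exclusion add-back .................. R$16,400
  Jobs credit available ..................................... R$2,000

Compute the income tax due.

General income tax:
  R$51,000 × 6% = R$3,060
  R$39,300 × 12% = R$4,716
  → R$7,776
  Less jobs credit R$2,000 → R$5,776

Minimum tax:
  Adjusted income: R$90,300 + R$16,400 + R$17,600 + R$19,900 + R$16,400 = R$160,600
  Exemption: R$80,000 − 25% × (R$160,600 − R$145,000) = R$80,000 − R$3,900 = R$76,100
  Base: R$160,600 − R$76,100 = R$84,500
  R$84,500 × 25% = R$21,125

R$21,125 > R$5,776, so the minimum tax is the binding amount.

R$21,125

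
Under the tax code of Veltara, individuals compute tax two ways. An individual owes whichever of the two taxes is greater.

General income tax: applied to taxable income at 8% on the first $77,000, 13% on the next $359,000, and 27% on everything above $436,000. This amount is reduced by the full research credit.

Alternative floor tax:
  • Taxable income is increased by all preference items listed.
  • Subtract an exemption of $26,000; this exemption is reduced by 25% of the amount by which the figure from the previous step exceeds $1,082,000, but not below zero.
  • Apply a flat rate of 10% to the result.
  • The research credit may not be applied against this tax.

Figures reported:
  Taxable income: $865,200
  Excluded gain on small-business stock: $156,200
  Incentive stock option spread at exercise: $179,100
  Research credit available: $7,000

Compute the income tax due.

General income tax:
  $77,000 × 8% = $6,160
  $359,000 × 13% = $46,670
  $429,200 × 27% = $115,884
  → $168,714
  Less research credit $7,000 → $161,714

Alternative floor tax:
  Adjusted income: $865,200 + $156,200 + $179,100 = $1,200,500
  Exemption: 25% × ($1,200,500 − $1,082,000) = $29,625 ≥ $26,000, so the exemption is fully phased out
  Base: $1,200,500 − $0 = $1,200,500
  $1,200,500 × 10% = $120,050

$161,714 > $120,050, so the general income tax governs.

$161,714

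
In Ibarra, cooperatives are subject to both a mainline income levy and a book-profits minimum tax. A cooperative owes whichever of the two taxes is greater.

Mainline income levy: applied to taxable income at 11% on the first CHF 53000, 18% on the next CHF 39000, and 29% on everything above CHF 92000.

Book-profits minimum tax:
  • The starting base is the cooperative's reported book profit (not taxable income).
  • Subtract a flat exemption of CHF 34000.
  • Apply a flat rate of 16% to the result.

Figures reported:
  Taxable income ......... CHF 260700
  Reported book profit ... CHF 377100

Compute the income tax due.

Mainline income levy:
  CHF 53000 × 11% = CHF 5830
  CHF 39000 × 18% = CHF 7020
  CHF 168700 × 29% = CHF 48923
  → CHF 61773

Book-profits minimum tax:
  Base (reported book profit): CHF 377100
  Less exemption CHF 34000 → base CHF 343100
  CHF 343100 × 16% = CHF 54896

CHF 61773 > CHF 54896, so the mainline income levy governs.

CHF 61773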